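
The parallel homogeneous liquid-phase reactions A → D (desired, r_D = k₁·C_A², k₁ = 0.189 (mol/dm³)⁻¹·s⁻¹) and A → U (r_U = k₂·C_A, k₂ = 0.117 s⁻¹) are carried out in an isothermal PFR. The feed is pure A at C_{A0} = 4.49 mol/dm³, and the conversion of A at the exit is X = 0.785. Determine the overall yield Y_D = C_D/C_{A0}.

C_A = C_{A0}(1−X) = 0.9653 mol/dm³.
Along a PFR/batch, dC_U/dC_A = −r_U/(r_D+r_U) = −k₂/(k₂+k₁·C_A).
Integrating from C_{A0} to C_A: C_U = (0.117/0.189)·ln[(0.117+0.189·4.49)/(0.117+0.189·0.965)] = 0.6190·ln(0.9656/0.2995) = 0.7248 mol/dm³.
Then C_D = (C_{A0}−C_A) − C_U = 3.525 − 0.7248 = 2.800 mol/dm³.
Y_D = C_D/C_{A0} = 2.800/4.49 = 0.624.

0.624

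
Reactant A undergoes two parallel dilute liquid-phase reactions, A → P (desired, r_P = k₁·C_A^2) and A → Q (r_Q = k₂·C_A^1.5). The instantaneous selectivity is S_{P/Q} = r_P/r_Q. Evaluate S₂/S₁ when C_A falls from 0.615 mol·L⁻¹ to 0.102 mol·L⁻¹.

S_{P/Q} = (k₁/k₂)·C_A^0.5, so S₂/S₁ = (C_{A,2}/C_{A,1})^0.5.
= (0.102/0.615)^0.5 = (0.1659)^0.5 = 0.407.

0.407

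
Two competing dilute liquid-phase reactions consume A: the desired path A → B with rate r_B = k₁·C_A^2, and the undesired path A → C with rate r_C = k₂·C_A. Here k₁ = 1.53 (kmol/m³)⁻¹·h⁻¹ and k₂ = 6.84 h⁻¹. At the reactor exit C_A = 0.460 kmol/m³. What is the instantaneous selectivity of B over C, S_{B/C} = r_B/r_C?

S_{B/C} = r_B/r_C = (k₁·C_A^2)/(k₂·C_A) = (k₁/k₂)·C_A.
= (1.53×0.4600^2) / (6.84×0.4600) = 0.3237/3.146 = 0.103.
Since the desired path is higher order in A, keeping C_A high (PFR or concentrated feed) favours B.

0.103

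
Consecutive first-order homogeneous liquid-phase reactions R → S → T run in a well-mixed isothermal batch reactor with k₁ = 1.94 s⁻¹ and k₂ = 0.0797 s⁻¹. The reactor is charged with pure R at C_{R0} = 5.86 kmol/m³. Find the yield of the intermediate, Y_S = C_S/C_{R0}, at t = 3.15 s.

The intermediate concentration in a first-order A→B→C sequence is C_S = k₁C_{R0}(e^(−k₁t) − e^(−k₂t))/(k₂−k₁).
e^(−k₁t) = e^(−1.94×3.15) = e^(−6.111) = 0.002218; e^(−k₂t) = e^(−0.2511) = 0.7780.
C_S = 1.94×5.86/(0.0797−1.94) × (0.002218−0.7780) = (-6.111)×(-0.7758) = 4.741 kmol/m³.
Y_S = C_S/C_{R0} = 4.741/5.86 = 0.809.

0.809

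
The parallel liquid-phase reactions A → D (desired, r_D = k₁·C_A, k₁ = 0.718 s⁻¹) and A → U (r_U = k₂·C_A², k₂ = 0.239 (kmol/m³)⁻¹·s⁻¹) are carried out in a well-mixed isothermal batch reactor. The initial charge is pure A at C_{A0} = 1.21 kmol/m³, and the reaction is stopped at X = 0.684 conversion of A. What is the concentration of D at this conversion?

C_A = C_{A0}(1−X) = 0.3824 kmol/m³.
Along a PFR/batch, dC_D/dC_A = −r_D/(r_D+r_U) = −k₁/(k₁+k₂·C_A).
Integrating from C_{A0} to C_A: C_D = (0.718/0.239)·ln[(0.718+0.239·1.21)/(0.718+0.239·0.382)] = 3.004·ln(1.007/0.8094) = 0.6569 kmol/m³.

0.657 kmol/m³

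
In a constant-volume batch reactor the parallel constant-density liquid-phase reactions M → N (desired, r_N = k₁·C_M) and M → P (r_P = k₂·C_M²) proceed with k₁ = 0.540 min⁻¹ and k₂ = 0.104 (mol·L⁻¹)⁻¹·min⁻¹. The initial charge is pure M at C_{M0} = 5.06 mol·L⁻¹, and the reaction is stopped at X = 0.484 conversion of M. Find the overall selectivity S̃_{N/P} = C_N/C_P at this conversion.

C_M = C_{M0}(1−X) = 2.611 mol·L⁻¹.
Along a PFR/batch, dC_N/dC_M = −r_N/(r_N+r_P) = −k₁/(k₁+k₂·C_M).
Integrating from C_{M0} to C_M: C_N = (0.540/0.104)·ln[(0.540+0.104·5.06)/(0.540+0.104·2.61)] = 5.192·ln(1.066/0.8115) = 1.417 mol·L⁻¹.
C_P = (C_{M0}−C_M)−C_N = 1.032 mol·L⁻¹; S̃_{N/P} = 1.417/1.032 = 1.37.

1.37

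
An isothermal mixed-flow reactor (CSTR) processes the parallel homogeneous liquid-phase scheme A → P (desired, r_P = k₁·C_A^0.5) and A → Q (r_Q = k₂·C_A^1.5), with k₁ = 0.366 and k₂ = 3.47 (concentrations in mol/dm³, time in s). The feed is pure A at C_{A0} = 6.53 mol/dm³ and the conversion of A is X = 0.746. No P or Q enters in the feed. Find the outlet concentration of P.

0.291 mol/dm³

Exit C_A = C_{A0}(1−X) = 6.53×0.254 = 1.659 mol/dm³.
In a CSTR the entire volume is at exit conditions, so r_P = 0.366×1.659^0.5 = 0.4714 and r_Q = 3.47×1.659^1.5 = 7.412.
Fraction of consumed A going to P: r_P/(r_P+r_Q) = 0.05979.
C_P = 0.05979·C_{A0}·X = 0.05979×6.53×0.746 = 0.291 mol/dm³.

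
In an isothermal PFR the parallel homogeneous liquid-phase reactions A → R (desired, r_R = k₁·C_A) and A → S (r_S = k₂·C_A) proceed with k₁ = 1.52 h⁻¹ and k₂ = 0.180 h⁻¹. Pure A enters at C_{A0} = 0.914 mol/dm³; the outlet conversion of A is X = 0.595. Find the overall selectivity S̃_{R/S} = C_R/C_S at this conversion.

C_A = C_{A0}(1−X) = 0.3702 mol/dm³.
Both paths are first order in A, so the instantaneous fraction to R is constant: dC_R/d(−C_A) = k₁/(k₁+k₂) = 0.8941.
C_R = 0.8941·(C_{A0}−C_A) = 0.8941×0.5438 = 0.486 mol/dm³.
C_S = (C_{A0}−C_A)−C_R = 0.05758 mol/dm³; S̃_{R/S} = 0.4862/0.05758 = 8.44.

8.44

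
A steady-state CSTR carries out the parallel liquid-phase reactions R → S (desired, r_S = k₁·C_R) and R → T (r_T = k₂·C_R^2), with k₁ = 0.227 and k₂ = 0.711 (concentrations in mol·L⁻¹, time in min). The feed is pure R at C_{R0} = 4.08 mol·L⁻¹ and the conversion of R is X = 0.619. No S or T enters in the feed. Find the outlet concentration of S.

Exit C_R = C_{R0}(1−X) = 4.08×0.381 = 1.554 mol·L⁻¹.
A CSTR operates uniformly at the exit composition, giving r_S = 0.3529 and r_T = 1.718 (each k·C_R^n at C_R = 1.554).
Fraction of consumed R going to S: r_S/(r_S+r_T) = 0.1704.
C_S = 0.1704·C_{R0}·X = 0.1704×4.08×0.619 = 0.430 mol·L⁻¹.

0.430 mol·L⁻¹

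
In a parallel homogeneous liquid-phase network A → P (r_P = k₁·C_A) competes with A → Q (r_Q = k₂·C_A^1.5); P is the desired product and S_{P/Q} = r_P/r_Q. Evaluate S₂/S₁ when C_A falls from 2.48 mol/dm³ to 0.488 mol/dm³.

S_{P/Q} = (k₁/k₂)·C_A^-0.5, so S₂/S₁ = (C_{A,2}/C_{A,1})^-0.5.
= (0.488/2.48)^(-0.5) = (0.1968)^(-0.5) = 2.25.

2.25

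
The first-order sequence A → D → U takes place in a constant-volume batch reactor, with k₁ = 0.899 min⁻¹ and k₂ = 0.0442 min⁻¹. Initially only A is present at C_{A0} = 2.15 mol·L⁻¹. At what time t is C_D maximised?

3.52 min

Setting dC_D/dt = 0 gives t_opt = ln(k₂/k₁)/(k₂−k₁).
= ln(0.0442/0.899)/(0.0442−0.899) = ln(0.04917)/-0.8548 = -3.013/-0.8548 = 3.52 min.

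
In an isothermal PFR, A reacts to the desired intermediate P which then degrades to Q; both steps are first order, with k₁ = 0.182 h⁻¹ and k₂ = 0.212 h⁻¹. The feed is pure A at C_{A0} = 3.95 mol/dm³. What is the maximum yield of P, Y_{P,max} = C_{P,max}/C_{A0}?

0.340

At the optimum, C_{P,max}/C_{A0} = (k₁/k₂)^[k₂/(k₂−k₁)].
= (0.182/0.212)^(0.212/(0.212−0.182)) = (0.8585)^(7.067) = 0.3402.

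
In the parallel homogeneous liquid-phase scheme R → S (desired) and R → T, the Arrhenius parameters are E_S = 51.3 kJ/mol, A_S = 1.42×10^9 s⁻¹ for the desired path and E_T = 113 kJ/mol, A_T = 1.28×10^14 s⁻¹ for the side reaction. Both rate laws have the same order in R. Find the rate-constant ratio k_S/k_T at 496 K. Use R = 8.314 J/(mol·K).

With equal orders, S_{S/T} = k_S/k_T = (A_S/A_T)·exp[(E_T−E_S)/(RT)].
(E_T−E_S)/(RT) = (113−51.3)×10³/(8.314×496) = 61700/4124 = 14.96.
k_S/k_T = (1.42×10^9/1.28×10^14)·exp(14.96) = 1.109×10^-5 × 3.148×10^6 = 34.9.
Since E_S < E_T, lowering the temperature improves selectivity toward S.

34.9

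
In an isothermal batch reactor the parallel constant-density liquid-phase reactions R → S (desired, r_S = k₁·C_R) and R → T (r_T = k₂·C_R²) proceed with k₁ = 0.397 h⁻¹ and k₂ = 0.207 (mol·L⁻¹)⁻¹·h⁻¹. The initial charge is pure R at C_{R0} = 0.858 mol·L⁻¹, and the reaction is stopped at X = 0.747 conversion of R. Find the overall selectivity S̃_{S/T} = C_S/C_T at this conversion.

C_R = C_{R0}(1−X) = 0.2171 mol·L⁻¹.
Along a PFR/batch, dC_S/dC_R = −r_S/(r_S+r_T) = −k₁/(k₁+k₂·C_R).
Integrating from C_{R0} to C_R: C_S = (0.397/0.207)·ln[(0.397+0.207·0.858)/(0.397+0.207·0.217)] = 1.918·ln(0.5746/0.4419) = 0.5035 mol·L⁻¹.
C_T = (C_{R0}−C_R)−C_S = 0.1374 mol·L⁻¹; S̃_{S/T} = 0.5035/0.1374 = 3.66.

3.66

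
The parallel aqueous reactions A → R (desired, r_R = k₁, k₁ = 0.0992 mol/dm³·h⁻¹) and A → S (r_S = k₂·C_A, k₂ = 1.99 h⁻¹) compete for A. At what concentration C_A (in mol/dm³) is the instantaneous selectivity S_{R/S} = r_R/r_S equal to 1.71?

S_{R/S} = (k₁/k₂)·C_A⁻¹ ⇒ C_A = (S·k₂/k₁)^(-1).
= (1.71×1.99/0.0992)^(-1) = (34.30)^(-1) = 0.0292 mol/dm³.

0.0292 mol/dm³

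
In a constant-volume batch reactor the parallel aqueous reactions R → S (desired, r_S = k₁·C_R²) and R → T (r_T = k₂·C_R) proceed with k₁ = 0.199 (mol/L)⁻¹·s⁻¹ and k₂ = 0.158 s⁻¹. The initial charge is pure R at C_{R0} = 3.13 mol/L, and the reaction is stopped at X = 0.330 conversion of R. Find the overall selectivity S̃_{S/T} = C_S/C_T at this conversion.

3.26

C_R = C_{R0}(1−X) = 2.097 mol/L.
Along a PFR/batch, dC_T/dC_R = −r_T/(r_S+r_T) = −k₂/(k₂+k₁·C_R).
Integrating from C_{R0} to C_R: C_T = (0.158/0.199)·ln[(0.158+0.199·3.13)/(0.158+0.199·2.10)] = 0.7940·ln(0.7809/0.5753) = 0.2425 mol/L.
Then C_S = (C_{R0}−C_R) − C_T = 1.033 − 0.2425 = 0.7904 mol/L.
S̃_{S/T} = C_S/C_T = 0.7904/0.2425 = 3.26.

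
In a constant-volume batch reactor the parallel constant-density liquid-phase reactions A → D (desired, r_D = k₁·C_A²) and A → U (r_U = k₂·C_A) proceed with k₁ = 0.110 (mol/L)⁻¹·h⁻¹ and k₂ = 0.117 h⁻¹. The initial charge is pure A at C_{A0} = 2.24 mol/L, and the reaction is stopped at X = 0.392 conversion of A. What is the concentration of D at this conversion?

0.549 mol/L

C_A = C_{A0}(1−X) = 1.362 mol/L.
Along a PFR/batch, dC_U/dC_A = −r_U/(r_D+r_U) = −k₂/(k₂+k₁·C_A).
Integrating from C_{A0} to C_A: C_U = (0.117/0.110)·ln[(0.117+0.110·2.24)/(0.117+0.110·1.36)] = 1.064·ln(0.3634/0.2668) = 0.3286 mol/L.
Then C_D = (C_{A0}−C_A) − C_U = 0.8781 − 0.3286 = 0.5495 mol/L.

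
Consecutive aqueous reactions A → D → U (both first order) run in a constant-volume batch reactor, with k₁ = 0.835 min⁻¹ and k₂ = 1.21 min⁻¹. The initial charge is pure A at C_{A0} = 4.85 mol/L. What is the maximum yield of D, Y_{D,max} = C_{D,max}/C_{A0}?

0.302

For a first-order series the maximum intermediate yield is C_{D,max}/C_{A0} = (k₁/k₂)^[k₂/(k₂−k₁)].
= (0.835/1.21)^(1.21/(1.21−0.835)) = (0.6901)^(3.227) = 0.3021.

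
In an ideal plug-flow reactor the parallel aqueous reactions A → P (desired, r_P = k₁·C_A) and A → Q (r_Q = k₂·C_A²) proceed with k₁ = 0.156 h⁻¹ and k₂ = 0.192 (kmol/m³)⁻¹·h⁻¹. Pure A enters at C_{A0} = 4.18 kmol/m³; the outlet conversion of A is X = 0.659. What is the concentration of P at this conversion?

C_A = C_{A0}(1−X) = 1.425 kmol/m³.
Along a PFR/batch, dC_P/dC_A = −r_P/(r_P+r_Q) = −k₁/(k₁+k₂·C_A).
Integrating from C_{A0} to C_A: C_P = (0.156/0.192)·ln[(0.156+0.192·4.18)/(0.156+0.192·1.43)] = 0.8125·ln(0.9586/0.4297) = 0.6520 kmol/m³.

0.652 kmol/m³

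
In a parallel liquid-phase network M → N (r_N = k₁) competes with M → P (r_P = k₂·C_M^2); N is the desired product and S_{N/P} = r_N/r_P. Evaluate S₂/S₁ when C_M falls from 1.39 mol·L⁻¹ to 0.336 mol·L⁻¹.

S_{N/P} = (k₁/k₂)·C_M^-2, so S₂/S₁ = (C_{M,2}/C_{M,1})^-2.
= (0.336/1.39)^(-2) = (0.2417)^(-2) = 17.1.

17.1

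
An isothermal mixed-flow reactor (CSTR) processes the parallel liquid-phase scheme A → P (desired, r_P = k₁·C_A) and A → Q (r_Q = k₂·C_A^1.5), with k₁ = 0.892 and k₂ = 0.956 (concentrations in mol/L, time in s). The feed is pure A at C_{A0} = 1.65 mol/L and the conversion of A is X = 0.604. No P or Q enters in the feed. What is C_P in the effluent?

0.534 mol/L

Exit C_A = C_{A0}(1−X) = 1.65×0.396 = 0.6534 mol/L.
A CSTR operates uniformly at the exit composition, giving r_P = 0.5828 and r_Q = 0.5049 (each k·C_A^n at C_A = 0.6534).
Fraction of consumed A going to P: r_P/(r_P+r_Q) = 0.5358.
C_P = 0.5358·C_{A0}·X = 0.5358×1.65×0.604 = 0.534 mol/L.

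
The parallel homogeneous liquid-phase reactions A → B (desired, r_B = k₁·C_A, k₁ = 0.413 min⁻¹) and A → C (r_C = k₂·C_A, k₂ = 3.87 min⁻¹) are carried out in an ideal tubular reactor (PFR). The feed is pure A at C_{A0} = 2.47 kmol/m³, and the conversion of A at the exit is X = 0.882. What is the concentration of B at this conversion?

C_A = C_{A0}(1−X) = 0.2915 kmol/m³.
Both paths are first order in A, so the instantaneous fraction to B is constant: dC_B/d(−C_A) = k₁/(k₁+k₂) = 0.09643.
C_B = 0.09643·(C_{A0}−C_A) = 0.09643×2.179 = 0.210 kmol/m³.

0.210 kmol/m³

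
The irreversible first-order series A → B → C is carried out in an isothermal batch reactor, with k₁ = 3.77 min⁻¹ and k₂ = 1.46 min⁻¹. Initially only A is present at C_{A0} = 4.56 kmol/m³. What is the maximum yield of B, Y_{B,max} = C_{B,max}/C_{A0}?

0.549

Evaluating C_B at t_opt = ln(k₂/k₁)/(k₂−k₁) gives C_{B,max}/C_{A0} = (k₁/k₂)^[k₂/(k₂−k₁)].
= (3.77/1.46)^(1.46/(1.46−3.77)) = (2.582)^(-0.6320) = 0.5490.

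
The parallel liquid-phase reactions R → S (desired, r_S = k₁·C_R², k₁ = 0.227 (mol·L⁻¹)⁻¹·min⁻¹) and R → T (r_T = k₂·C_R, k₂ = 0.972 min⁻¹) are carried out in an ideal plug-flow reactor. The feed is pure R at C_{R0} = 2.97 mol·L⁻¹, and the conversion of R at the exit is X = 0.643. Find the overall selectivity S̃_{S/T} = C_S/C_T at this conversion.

C_R = C_{R0}(1−X) = 1.060 mol·L⁻¹.
Along a PFR/batch, dC_T/dC_R = −r_T/(r_S+r_T) = −k₂/(k₂+k₁·C_R).
Integrating from C_{R0} to C_R: C_T = (0.972/0.227)·ln[(0.972+0.227·2.97)/(0.972+0.227·1.06)] = 4.282·ln(1.646/1.213) = 1.309 mol·L⁻¹.
Then C_S = (C_{R0}−C_R) − C_T = 1.910 − 1.309 = 0.6010 mol·L⁻¹.
S̃_{S/T} = C_S/C_T = 0.6010/1.309 = 0.459.

0.459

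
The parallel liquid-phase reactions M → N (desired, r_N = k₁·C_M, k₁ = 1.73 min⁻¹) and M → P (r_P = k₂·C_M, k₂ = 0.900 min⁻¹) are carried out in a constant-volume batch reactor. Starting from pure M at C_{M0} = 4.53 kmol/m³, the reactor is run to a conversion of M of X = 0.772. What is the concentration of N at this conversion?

C_M = C_{M0}(1−X) = 1.033 kmol/m³.
Both paths are first order in M, so the instantaneous fraction to N is constant: dC_N/d(−C_M) = k₁/(k₁+k₂) = 0.6578.
C_N = 0.6578·(C_{M0}−C_M) = 0.6578×3.497 = 2.30 kmol/m³.

2.30 kmol/m³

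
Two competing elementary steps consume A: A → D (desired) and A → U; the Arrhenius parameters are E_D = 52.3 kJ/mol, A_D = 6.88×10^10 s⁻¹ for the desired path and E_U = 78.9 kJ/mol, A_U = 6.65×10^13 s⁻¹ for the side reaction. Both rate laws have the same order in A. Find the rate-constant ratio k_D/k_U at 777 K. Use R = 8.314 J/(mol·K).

With equal orders, S_{D/U} = k_D/k_U = (A_D/A_U)·exp[(E_U−E_D)/(RT)].
(E_U−E_D)/(RT) = (78.9−52.3)×10³/(8.314×777) = 26600/6460 = 4.118.
k_D/k_U = (6.88×10^10/6.65×10^13)·exp(4.118) = 0.001035 × 61.42 = 0.0635.

0.0635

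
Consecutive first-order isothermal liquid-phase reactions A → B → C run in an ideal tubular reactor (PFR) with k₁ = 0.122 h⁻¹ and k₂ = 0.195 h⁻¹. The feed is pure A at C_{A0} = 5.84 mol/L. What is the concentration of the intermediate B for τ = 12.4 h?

Solving the coupled first-order balances gives C_B(τ) = [k₁/(k₂−k₁)]·C_{A0}·(e^(−k₁τ) − e^(−k₂τ)).
e^(−k₁τ) = e^(−0.122×12.4) = e^(−1.513) = 0.2203; e^(−k₂τ) = e^(−2.418) = 0.08910.
C_B = 0.122×5.84/(0.195−0.122) × (0.2203−0.08910) = 9.760×0.1312 = 1.280 mol/L.

1.28 mol/L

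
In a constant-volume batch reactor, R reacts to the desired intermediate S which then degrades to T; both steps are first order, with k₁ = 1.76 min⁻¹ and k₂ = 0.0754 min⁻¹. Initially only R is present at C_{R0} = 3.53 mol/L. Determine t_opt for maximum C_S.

1.87 min

Setting dC_S/dt = 0 gives t_opt = ln(k₂/k₁)/(k₂−k₁).
= ln(0.0754/1.76)/(0.0754−1.76) = ln(0.04284)/-1.685 = -3.150/-1.685 = 1.87 min.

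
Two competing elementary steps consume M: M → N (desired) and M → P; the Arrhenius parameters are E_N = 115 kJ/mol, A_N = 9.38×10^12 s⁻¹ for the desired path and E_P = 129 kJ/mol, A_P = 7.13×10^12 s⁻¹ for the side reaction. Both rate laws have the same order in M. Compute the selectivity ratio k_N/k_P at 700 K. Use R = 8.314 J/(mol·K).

14.6

With equal orders, S_{N/P} = k_N/k_P = (A_N/A_P)·exp[(E_P−E_N)/(RT)].
(E_P−E_N)/(RT) = (129−115)×10³/(8.314×700) = 14000/5820 = 2.406.
k_N/k_P = (9.38×10^12/7.13×10^12)·exp(2.406) = 1.316 × 11.08 = 14.6.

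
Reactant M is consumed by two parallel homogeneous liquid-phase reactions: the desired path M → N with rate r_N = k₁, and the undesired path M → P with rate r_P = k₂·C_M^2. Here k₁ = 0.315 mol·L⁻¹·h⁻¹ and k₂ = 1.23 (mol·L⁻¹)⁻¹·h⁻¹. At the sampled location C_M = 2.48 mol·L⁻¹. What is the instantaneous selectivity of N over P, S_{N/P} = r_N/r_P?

S_{N/P} = r_N/r_P = (k₁)/(k₂·C_M^2) = (k₁/k₂)·C_M^-2.
= (0.315) / (1.23×2.480^2) = 0.3150/7.565 = 0.0416.
The undesired path is higher order in M, so low C_M (CSTR or dilute feed) favours N.

0.0416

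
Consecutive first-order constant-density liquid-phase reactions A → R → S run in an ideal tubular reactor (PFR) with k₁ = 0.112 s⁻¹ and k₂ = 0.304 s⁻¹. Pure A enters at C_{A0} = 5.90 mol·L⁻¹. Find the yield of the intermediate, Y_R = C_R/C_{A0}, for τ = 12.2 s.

0.134

The intermediate concentration in a first-order A→B→C sequence is C_R = k₁C_{A0}(e^(−k₁τ) − e^(−k₂τ))/(k₂−k₁).
e^(−k₁τ) = e^(−0.112×12.2) = e^(−1.366) = 0.2550; e^(−k₂τ) = e^(−3.709) = 0.02451.
C_R = 0.112×5.90/(0.304−0.112) × (0.2550−0.02451) = 3.442×0.2305 = 0.7934 mol·L⁻¹.
Y_R = C_R/C_{A0} = 0.7934/5.90 = 0.134.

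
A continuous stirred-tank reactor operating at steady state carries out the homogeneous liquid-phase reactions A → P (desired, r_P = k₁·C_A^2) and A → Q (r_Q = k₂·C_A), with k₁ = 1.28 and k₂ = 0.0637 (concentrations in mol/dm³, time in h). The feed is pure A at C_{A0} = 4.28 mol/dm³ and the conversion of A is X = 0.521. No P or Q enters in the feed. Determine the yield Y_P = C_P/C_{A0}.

0.509

Exit C_A = C_{A0}(1−X) = 4.28×0.479 = 2.050 mol/dm³.
A CSTR operates uniformly at the exit composition, giving r_P = 5.380 and r_Q = 0.1306 (each k·C_A^n at C_A = 2.050).
Fraction of consumed A going to P: r_P/(r_P+r_Q) = 0.9763.
C_P = 0.9763·C_{A0}·X = 0.9763×4.28×0.521 = 2.18 mol/dm³; Y_P = C_P/C_{A0} = 0.509.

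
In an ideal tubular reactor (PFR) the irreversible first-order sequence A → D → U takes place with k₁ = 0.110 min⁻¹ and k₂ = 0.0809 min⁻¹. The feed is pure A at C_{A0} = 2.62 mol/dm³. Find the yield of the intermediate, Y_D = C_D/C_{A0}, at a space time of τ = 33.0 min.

Solving the coupled first-order balances gives C_D(τ) = [k₁/(k₂−k₁)]·C_{A0}·(e^(−k₁τ) − e^(−k₂τ)).
e^(−k₁τ) = e^(−0.110×33.0) = e^(−3.630) = 0.02652; e^(−k₂τ) = e^(−2.670) = 0.06927.
C_D = 0.110×2.62/(0.0809−0.110) × (0.02652−0.06927) = (-9.904)×(-0.04276) = 0.4235 mol/dm³.
Y_D = C_D/C_{A0} = 0.4235/2.62 = 0.162.

0.162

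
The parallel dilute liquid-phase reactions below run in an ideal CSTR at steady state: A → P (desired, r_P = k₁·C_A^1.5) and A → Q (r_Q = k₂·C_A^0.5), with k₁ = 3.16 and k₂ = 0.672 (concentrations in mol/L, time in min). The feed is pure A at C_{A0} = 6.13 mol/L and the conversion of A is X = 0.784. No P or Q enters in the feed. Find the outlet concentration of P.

4.14 mol/L

Exit C_A = C_{A0}(1−X) = 6.13×0.216 = 1.324 mol/L.
A CSTR operates uniformly at the exit composition, giving r_P = 4.815 and r_Q = 0.7733 (each k·C_A^n at C_A = 1.324).
Fraction of consumed A going to P: r_P/(r_P+r_Q) = 0.8616.
C_P = 0.8616·C_{A0}·X = 0.8616×6.13×0.784 = 4.14 mol/L.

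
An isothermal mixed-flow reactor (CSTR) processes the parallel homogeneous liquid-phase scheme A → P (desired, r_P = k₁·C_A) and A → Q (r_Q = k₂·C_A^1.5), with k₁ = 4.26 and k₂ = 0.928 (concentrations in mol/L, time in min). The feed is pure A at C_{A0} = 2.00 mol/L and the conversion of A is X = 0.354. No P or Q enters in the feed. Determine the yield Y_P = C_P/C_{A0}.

0.284

Exit C_A = C_{A0}(1−X) = 2.00×0.646 = 1.292 mol/L.
In a CSTR the entire volume is at exit conditions, so r_P = 4.26×1.292 = 5.504 and r_Q = 0.928×1.292^1.5 = 1.363.
Fraction of consumed A going to P: r_P/(r_P+r_Q) = 0.8015.
C_P = 0.8015·C_{A0}·X = 0.8015×2.00×0.354 = 0.567 mol/L; Y_P = C_P/C_{A0} = 0.284.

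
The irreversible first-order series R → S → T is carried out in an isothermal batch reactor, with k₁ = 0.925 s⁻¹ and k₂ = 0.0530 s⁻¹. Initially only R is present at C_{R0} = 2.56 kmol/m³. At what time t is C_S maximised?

3.28 s

Setting dC_S/dt = 0 gives t_opt = ln(k₂/k₁)/(k₂−k₁).
= ln(0.0530/0.925)/(0.0530−0.925) = ln(0.05730)/-0.8720 = -2.860/-0.8720 = 3.28 s.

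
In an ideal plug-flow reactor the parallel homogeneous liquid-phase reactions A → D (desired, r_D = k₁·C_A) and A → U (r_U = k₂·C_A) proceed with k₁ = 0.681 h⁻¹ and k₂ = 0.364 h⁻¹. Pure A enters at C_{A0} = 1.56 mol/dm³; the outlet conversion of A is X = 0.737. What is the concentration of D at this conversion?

0.749 mol/dm³

C_A = C_{A0}(1−X) = 0.4103 mol/dm³.
Both paths are first order in A, so the instantaneous fraction to D is constant: dC_D/d(−C_A) = k₁/(k₁+k₂) = 0.6517.
C_D = 0.6517·(C_{A0}−C_A) = 0.6517×1.150 = 0.749 mol/dm³.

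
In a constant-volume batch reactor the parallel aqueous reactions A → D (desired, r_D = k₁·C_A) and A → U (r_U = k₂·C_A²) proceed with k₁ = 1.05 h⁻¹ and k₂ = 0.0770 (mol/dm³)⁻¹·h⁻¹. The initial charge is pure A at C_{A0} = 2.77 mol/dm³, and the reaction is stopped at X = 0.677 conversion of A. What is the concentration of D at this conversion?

1.66 mol/dm³

C_A = C_{A0}(1−X) = 0.8947 mol/dm³.
Along a PFR/batch, dC_D/dC_A = −r_D/(r_D+r_U) = −k₁/(k₁+k₂·C_A).
Integrating from C_{A0} to C_A: C_D = (1.05/0.0770)·ln[(1.05+0.0770·2.77)/(1.05+0.0770·0.895)] = 13.64·ln(1.263/1.119) = 1.655 mol/dm³.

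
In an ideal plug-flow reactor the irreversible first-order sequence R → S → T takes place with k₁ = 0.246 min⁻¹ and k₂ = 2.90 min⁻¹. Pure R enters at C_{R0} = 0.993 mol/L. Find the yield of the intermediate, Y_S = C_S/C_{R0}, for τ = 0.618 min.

0.0642

Solving the coupled first-order balances gives C_S(τ) = [k₁/(k₂−k₁)]·C_{R0}·(e^(−k₁τ) − e^(−k₂τ)).
e^(−k₁τ) = e^(−0.246×0.618) = e^(−0.1520) = 0.8590; e^(−k₂τ) = e^(−1.792) = 0.1666.
C_S = 0.246×0.993/(2.90−0.246) × (0.8590−0.1666) = 0.09204×0.6924 = 0.06373 mol/L.
Y_S = C_S/C_{R0} = 0.06373/0.993 = 0.0642.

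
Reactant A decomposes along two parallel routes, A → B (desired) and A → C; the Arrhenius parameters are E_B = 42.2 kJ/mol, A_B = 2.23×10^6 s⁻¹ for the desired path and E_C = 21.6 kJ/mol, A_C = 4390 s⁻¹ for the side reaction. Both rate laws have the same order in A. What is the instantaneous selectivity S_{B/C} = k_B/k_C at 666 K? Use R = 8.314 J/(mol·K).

With equal orders, S_{B/C} = k_B/k_C = (A_B/A_C)·exp[(E_C−E_B)/(RT)].
(E_C−E_B)/(RT) = (21.6−42.2)×10³/(8.314×666) = -20600/5537 = -3.720.
k_B/k_C = (2.23×10^6/4390)·exp(-3.720) = 508.0 × 0.02423 = 12.3.

12.3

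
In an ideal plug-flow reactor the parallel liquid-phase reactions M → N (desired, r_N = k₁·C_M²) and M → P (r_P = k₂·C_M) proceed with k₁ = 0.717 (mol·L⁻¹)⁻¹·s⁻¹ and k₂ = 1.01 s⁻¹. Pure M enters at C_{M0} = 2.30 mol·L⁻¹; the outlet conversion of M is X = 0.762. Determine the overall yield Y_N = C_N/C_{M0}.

C_M = C_{M0}(1−X) = 0.5474 mol·L⁻¹.
Along a PFR/batch, dC_P/dC_M = −r_P/(r_N+r_P) = −k₂/(k₂+k₁·C_M).
Integrating from C_{M0} to C_M: C_P = (1.01/0.717)·ln[(1.01+0.717·2.30)/(1.01+0.717·0.547)] = 1.409·ln(2.659/1.402) = 0.9012 mol·L⁻¹.
Then C_N = (C_{M0}−C_M) − C_P = 1.753 − 0.9012 = 0.8514 mol·L⁻¹.
Y_N = C_N/C_{M0} = 0.8514/2.30 = 0.370.

0.370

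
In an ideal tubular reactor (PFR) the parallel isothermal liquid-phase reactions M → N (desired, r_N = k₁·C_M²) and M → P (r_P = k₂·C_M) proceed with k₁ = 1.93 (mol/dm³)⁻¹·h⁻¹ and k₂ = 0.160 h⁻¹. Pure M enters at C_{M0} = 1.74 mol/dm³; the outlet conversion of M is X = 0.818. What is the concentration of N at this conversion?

C_M = C_{M0}(1−X) = 0.3167 mol/dm³.
Along a PFR/batch, dC_P/dC_M = −r_P/(r_N+r_P) = −k₂/(k₂+k₁·C_M).
Integrating from C_{M0} to C_M: C_P = (0.160/1.93)·ln[(0.160+1.93·1.74)/(0.160+1.93·0.317)] = 0.08290·ln(3.518/0.7712) = 0.1258 mol/dm³.
Then C_N = (C_{M0}−C_M) − C_P = 1.423 − 0.1258 = 1.297 mol/dm³.

1.30 mol/dm³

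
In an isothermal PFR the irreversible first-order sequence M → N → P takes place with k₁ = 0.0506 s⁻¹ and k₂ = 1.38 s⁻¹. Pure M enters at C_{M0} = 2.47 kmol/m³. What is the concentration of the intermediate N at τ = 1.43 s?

For first-order series with pure M initially, C_N(τ) = k₁C_{M0}/(k₂−k₁)·(e^(−k₁τ) − e^(−k₂τ)).
e^(−k₁τ) = e^(−0.0506×1.43) = e^(−0.07236) = 0.9302; e^(−k₂τ) = e^(−1.973) = 0.1390.
C_N = 0.0506×2.47/(1.38−0.0506) × (0.9302−0.1390) = 0.09401×0.7912 = 0.07439 kmol/m³.

0.0744 kmol/m³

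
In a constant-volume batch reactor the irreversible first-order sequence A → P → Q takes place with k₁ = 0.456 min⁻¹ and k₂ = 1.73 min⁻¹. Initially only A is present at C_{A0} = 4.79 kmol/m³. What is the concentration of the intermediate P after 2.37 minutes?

0.553 kmol/m³

The intermediate concentration in a first-order A→B→C sequence is C_P = k₁C_{A0}(e^(−k₁t) − e^(−k₂t))/(k₂−k₁).
e^(−k₁t) = e^(−0.456×2.37) = e^(−1.081) = 0.3394; e^(−k₂t) = e^(−4.100) = 0.01657.
C_P = 0.456×4.79/(1.73−0.456) × (0.3394−0.01657) = 1.714×0.3228 = 0.5534 kmol/m³.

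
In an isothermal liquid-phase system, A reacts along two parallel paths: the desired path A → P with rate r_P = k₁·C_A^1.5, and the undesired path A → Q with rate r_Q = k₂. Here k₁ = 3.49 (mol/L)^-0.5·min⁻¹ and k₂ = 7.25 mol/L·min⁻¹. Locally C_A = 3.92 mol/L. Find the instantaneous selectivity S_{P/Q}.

S_{P/Q} = r_P/r_Q = (k₁·C_A^1.5)/(k₂) = (k₁/k₂)·C_A^1.5.
= (3.49×3.920^1.5) / (7.25) = 27.09/7.250 = 3.74.
Since the desired path is higher order in A, keeping C_A high (PFR or concentrated feed) favours P.

3.74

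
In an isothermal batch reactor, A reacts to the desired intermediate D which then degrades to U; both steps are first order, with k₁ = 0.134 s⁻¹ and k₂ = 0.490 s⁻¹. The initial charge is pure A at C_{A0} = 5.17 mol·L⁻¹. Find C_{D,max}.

At the optimum, C_{D,max}/C_{A0} = (k₁/k₂)^[k₂/(k₂−k₁)].
= (0.134/0.490)^(0.490/(0.490−0.134)) = (0.2735)^(1.376) = 0.1679.
C_{D,max} = 0.1679×5.17 = 0.868 mol·L⁻¹.

0.868 mol·L⁻¹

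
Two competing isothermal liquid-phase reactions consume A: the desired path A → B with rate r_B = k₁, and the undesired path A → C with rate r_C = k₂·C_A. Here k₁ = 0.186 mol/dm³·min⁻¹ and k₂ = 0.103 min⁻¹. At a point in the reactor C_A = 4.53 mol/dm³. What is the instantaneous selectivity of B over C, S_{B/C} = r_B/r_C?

S_{B/C} = r_B/r_C = (k₁)/(k₂·C_A) = (k₁/k₂)·C_A⁻¹.
= (0.186) / (0.103×4.530) = 0.1860/0.4666 = 0.399.

0.399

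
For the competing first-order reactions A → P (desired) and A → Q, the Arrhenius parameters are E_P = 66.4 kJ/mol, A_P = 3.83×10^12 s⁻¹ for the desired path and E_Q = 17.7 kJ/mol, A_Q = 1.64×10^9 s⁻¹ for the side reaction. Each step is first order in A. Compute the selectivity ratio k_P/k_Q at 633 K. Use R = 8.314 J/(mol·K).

k_P/k_Q = (A_P/A_Q)·exp[−(E_P−E_Q)/(RT)] = (A_P/A_Q)·exp[(E_Q−E_P)/(RT)].
(E_Q−E_P)/(RT) = (17.7−66.4)×10³/(8.314×633) = -48700/5263 = -9.254.
k_P/k_Q = (3.83×10^12/1.64×10^9)·exp(-9.254) = 2335 × 9.576×10^-5 = 0.224.
Since E_P > E_Q, raising the temperature improves selectivity toward P.

0.224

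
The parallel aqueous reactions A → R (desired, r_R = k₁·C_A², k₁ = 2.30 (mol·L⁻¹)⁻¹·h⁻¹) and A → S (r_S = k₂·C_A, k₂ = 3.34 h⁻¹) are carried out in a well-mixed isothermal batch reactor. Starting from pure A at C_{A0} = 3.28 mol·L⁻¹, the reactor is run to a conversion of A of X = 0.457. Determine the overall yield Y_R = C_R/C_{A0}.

0.288

C_A = C_{A0}(1−X) = 1.781 mol·L⁻¹.
Along a PFR/batch, dC_S/dC_A = −r_S/(r_R+r_S) = −k₂/(k₂+k₁·C_A).
Integrating from C_{A0} to C_A: C_S = (3.34/2.30)·ln[(3.34+2.30·3.28)/(3.34+2.30·1.78)] = 1.452·ln(10.88/7.436) = 0.5531 mol·L⁻¹.
Then C_R = (C_{A0}−C_A) − C_S = 1.499 − 0.5531 = 0.9458 mol·L⁻¹.
Y_R = C_R/C_{A0} = 0.9458/3.28 = 0.288.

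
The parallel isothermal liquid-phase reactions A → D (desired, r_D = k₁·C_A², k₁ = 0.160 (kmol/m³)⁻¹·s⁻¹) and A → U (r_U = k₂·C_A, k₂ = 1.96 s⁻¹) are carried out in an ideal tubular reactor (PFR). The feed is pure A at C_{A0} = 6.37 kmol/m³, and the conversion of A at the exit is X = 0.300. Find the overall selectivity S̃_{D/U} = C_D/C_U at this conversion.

0.441

C_A = C_{A0}(1−X) = 4.459 kmol/m³.
Along a PFR/batch, dC_U/dC_A = −r_U/(r_D+r_U) = −k₂/(k₂+k₁·C_A).
Integrating from C_{A0} to C_A: C_U = (1.96/0.160)·ln[(1.96+0.160·6.37)/(1.96+0.160·4.46)] = 12.25·ln(2.979/2.673) = 1.327 kmol/m³.
Then C_D = (C_{A0}−C_A) − C_U = 1.911 − 1.327 = 0.5845 kmol/m³.
S̃_{D/U} = C_D/C_U = 0.5845/1.327 = 0.441.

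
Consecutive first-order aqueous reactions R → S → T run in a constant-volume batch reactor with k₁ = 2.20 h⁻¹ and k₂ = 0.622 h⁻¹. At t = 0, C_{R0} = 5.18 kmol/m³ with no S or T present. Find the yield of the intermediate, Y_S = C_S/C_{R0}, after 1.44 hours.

For first-order series with pure R initially, C_S(t) = k₁C_{R0}/(k₂−k₁)·(e^(−k₁t) − e^(−k₂t)).
e^(−k₁t) = e^(−2.20×1.44) = e^(−3.168) = 0.04209; e^(−k₂t) = e^(−0.8957) = 0.4083.
C_S = 2.20×5.18/(0.622−2.20) × (0.04209−0.4083) = (-7.222)×(-0.3662) = 2.645 kmol/m³.
Y_S = C_S/C_{R0} = 2.645/5.18 = 0.511.

0.511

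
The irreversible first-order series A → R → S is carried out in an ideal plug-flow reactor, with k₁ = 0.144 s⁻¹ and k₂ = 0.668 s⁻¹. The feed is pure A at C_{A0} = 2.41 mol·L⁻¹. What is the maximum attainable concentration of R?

Evaluating C_R at τ_opt = ln(k₂/k₁)/(k₂−k₁) gives C_{R,max}/C_{A0} = (k₁/k₂)^[k₂/(k₂−k₁)].
= (0.144/0.668)^(0.668/(0.668−0.144)) = (0.2156)^(1.275) = 0.1414.
C_{R,max} = 0.1414×2.41 = 0.341 mol·L⁻¹.

0.341 mol·L⁻¹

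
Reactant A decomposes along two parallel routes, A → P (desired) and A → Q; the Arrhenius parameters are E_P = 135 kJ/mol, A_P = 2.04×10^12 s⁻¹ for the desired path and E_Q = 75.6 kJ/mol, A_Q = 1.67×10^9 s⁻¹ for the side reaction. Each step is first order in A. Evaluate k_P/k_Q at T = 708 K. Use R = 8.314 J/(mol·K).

0.0506

With equal orders, S_{P/Q} = k_P/k_Q = (A_P/A_Q)·exp[(E_Q−E_P)/(RT)].
(E_Q−E_P)/(RT) = (75.6−135)×10³/(8.314×708) = -59400/5886 = -10.09.
k_P/k_Q = (2.04×10^12/1.67×10^9)·exp(-10.09) = 1222 × 4.144×10^-5 = 0.0506.
Since E_P > E_Q, raising the temperature improves selectivity toward P.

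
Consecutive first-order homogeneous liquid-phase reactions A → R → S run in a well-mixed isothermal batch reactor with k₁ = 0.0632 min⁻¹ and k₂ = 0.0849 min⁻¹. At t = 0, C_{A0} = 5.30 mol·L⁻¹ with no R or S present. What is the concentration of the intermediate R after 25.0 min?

1.33 mol·L⁻¹

The intermediate concentration in a first-order A→B→C sequence is C_R = k₁C_{A0}(e^(−k₁t) − e^(−k₂t))/(k₂−k₁).
e^(−k₁t) = e^(−0.0632×25.0) = e^(−1.580) = 0.2060; e^(−k₂t) = e^(−2.123) = 0.1197.
C_R = 0.0632×5.30/(0.0849−0.0632) × (0.2060−0.1197) = 15.44×0.08624 = 1.331 mol·L⁻¹.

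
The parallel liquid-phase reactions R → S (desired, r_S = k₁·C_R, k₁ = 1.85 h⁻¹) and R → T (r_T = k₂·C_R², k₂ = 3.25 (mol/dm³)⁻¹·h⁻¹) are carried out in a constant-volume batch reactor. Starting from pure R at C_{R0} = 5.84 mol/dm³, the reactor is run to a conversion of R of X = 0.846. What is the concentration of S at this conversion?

0.839 mol/dm³

C_R = C_{R0}(1−X) = 0.8994 mol/dm³.
Along a PFR/batch, dC_S/dC_R = −r_S/(r_S+r_T) = −k₁/(k₁+k₂·C_R).
Integrating from C_{R0} to C_R: C_S = (1.85/3.25)·ln[(1.85+3.25·5.84)/(1.85+3.25·0.899)] = 0.5692·ln(20.83/4.773) = 0.8387 mol/dm³.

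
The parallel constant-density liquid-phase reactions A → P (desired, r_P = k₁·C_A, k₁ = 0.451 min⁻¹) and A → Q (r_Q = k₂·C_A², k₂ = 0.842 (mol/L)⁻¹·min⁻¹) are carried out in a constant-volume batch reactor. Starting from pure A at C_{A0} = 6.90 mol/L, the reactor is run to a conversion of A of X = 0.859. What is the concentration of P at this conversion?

0.854 mol/L

C_A = C_{A0}(1−X) = 0.9729 mol/L.
Along a PFR/batch, dC_P/dC_A = −r_P/(r_P+r_Q) = −k₁/(k₁+k₂·C_A).
Integrating from C_{A0} to C_A: C_P = (0.451/0.842)·ln[(0.451+0.842·6.90)/(0.451+0.842·0.973)] = 0.5356·ln(6.261/1.270) = 0.8544 mol/L.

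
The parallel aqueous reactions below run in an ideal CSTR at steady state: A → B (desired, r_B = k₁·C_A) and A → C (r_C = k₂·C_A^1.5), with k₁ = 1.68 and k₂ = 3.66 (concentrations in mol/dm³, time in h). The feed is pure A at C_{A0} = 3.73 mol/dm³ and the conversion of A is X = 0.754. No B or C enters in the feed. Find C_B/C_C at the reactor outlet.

0.479

Exit C_A = C_{A0}(1−X) = 3.73×0.246 = 0.9176 mol/dm³.
A CSTR operates uniformly at the exit composition, giving r_B = 1.542 and r_C = 3.217 (each k·C_A^n at C_A = 0.9176).
Overall selectivity = C_B/C_C = r_Bτ/(r_Cτ) = r_B/r_C = 0.479.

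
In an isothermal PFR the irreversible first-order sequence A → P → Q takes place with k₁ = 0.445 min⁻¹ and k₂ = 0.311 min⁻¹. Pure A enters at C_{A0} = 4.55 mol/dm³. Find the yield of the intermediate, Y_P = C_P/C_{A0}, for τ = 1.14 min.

0.330

Solving the coupled first-order balances gives C_P(τ) = [k₁/(k₂−k₁)]·C_{A0}·(e^(−k₁τ) − e^(−k₂τ)).
e^(−k₁τ) = e^(−0.445×1.14) = e^(−0.5073) = 0.6021; e^(−k₂τ) = e^(−0.3545) = 0.7015.
C_P = 0.445×4.55/(0.311−0.445) × (0.6021−0.7015) = (-15.11)×(-0.09938) = 1.502 mol/dm³.
Y_P = C_P/C_{A0} = 1.502/4.55 = 0.330.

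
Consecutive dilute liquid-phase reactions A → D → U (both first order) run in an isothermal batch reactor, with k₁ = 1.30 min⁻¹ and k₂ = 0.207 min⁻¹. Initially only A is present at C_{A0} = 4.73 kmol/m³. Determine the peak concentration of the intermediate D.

Evaluating C_D at t_opt = ln(k₂/k₁)/(k₂−k₁) gives C_{D,max}/C_{A0} = (k₁/k₂)^[k₂/(k₂−k₁)].
= (1.30/0.207)^(0.207/(0.207−1.30)) = (6.280)^(-0.1894) = 0.7061.
C_{D,max} = 0.7061×4.73 = 3.34 kmol/m³.

3.34 kmol/m³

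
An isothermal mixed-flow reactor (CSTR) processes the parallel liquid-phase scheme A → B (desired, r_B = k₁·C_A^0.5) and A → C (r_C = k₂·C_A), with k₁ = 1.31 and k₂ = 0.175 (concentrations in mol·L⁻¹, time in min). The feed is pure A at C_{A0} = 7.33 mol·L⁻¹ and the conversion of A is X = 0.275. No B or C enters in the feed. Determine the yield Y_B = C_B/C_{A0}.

0.210

Exit C_A = C_{A0}(1−X) = 7.33×0.725 = 5.314 mol·L⁻¹.
In a CSTR the entire volume is at exit conditions, so r_B = 1.31×5.314^0.5 = 3.020 and r_C = 0.175×5.314 = 0.9300.
Fraction of consumed A going to B: r_B/(r_B+r_C) = 0.7646.
C_B = 0.7646·C_{A0}·X = 0.7646×7.33×0.275 = 1.54 mol·L⁻¹; Y_B = C_B/C_{A0} = 0.210.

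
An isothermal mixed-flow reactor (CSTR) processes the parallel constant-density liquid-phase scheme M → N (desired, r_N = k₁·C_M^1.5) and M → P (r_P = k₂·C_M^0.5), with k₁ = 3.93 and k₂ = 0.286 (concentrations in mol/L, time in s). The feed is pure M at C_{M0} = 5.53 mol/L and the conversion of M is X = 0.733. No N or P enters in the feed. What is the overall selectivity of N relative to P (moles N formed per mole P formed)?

Exit C_M = C_{M0}(1−X) = 5.53×0.267 = 1.477 mol/L.
In a CSTR the entire volume is at exit conditions, so r_N = 3.93×1.477^1.5 = 7.051 and r_P = 0.286×1.477^0.5 = 0.3475.
Overall selectivity = C_N/C_P = r_Nτ/(r_Pτ) = r_N/r_P = 20.3.

20.3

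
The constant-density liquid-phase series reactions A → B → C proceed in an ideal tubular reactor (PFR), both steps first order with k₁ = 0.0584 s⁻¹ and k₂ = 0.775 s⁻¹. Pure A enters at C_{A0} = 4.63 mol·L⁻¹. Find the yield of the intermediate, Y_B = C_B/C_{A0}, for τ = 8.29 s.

Solving the coupled first-order balances gives C_B(τ) = [k₁/(k₂−k₁)]·C_{A0}·(e^(−k₁τ) − e^(−k₂τ)).
e^(−k₁τ) = e^(−0.0584×8.29) = e^(−0.4841) = 0.6162; e^(−k₂τ) = e^(−6.425) = 0.001621.
C_B = 0.0584×4.63/(0.775−0.0584) × (0.6162−0.001621) = 0.3773×0.6146 = 0.2319 mol·L⁻¹.
Y_B = C_B/C_{A0} = 0.2319/4.63 = 0.0501.

0.0501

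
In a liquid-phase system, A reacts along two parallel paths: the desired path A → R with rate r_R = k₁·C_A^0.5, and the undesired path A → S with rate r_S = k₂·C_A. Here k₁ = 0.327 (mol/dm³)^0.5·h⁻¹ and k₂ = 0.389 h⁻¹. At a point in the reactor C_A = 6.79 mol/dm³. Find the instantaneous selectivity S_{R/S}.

0.323

S_{R/S} = r_R/r_S = (k₁·C_A^0.5)/(k₂·C_A) = (k₁/k₂)·C_A^-0.5.
= (0.327×6.790^0.5) / (0.389×6.790) = 0.8521/2.641 = 0.323.
The undesired path is higher order in A, so low C_A (CSTR or dilute feed) favours R.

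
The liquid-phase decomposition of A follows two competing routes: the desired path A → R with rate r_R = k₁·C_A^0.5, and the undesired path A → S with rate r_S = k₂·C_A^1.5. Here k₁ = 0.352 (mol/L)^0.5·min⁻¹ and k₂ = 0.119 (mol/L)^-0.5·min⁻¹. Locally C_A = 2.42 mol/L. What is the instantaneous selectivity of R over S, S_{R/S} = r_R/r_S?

S_{R/S} = r_R/r_S = (k₁·C_A^0.5)/(k₂·C_A^1.5) = (k₁/k₂)·C_A⁻¹.
= (0.352×2.420^0.5) / (0.119×2.420^1.5) = 0.5476/0.4480 = 1.22.
The undesired path is higher order in A, so low C_A (CSTR or dilute feed) favours R.

1.22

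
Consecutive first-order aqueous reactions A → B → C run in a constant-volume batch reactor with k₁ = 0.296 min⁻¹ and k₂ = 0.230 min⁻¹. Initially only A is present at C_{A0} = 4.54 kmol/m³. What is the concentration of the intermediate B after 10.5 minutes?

0.910 kmol/m³

For first-order series with pure A initially, C_B(t) = k₁C_{A0}/(k₂−k₁)·(e^(−k₁t) − e^(−k₂t)).
e^(−k₁t) = e^(−0.296×10.5) = e^(−3.108) = 0.04469; e^(−k₂t) = e^(−2.415) = 0.08937.
C_B = 0.296×4.54/(0.230−0.296) × (0.04469−0.08937) = (-20.36)×(-0.04468) = 0.9097 kmol/m³.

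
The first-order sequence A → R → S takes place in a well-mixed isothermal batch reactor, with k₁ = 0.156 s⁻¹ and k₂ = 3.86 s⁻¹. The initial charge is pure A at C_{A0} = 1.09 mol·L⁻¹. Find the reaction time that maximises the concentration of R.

0.866 s

Setting dC_R/dt = 0 gives t_opt = ln(k₂/k₁)/(k₂−k₁).
= ln(3.86/0.156)/(3.86−0.156) = ln(24.74)/3.704 = 3.209/3.704 = 0.866 s.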